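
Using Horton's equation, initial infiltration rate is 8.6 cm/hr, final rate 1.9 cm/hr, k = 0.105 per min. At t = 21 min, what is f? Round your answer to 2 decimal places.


Step 1: f = fc + (f0 - fc) * exp(-k * t)
Step 2: exp(-0.105 * 21) = 0.110251
Step 3: f = 1.9 + (8.6 - 1.9) * 0.110251
Step 4: f = 1.9 + 6.7 * 0.110251
Step 5: f = 2.64 cm/hr

2.64


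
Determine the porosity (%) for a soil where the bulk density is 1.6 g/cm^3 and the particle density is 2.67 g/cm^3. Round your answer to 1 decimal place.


Step 1: Formula: n = 100 * (1 - BD / PD)
Step 2: n = 100 * (1 - 1.6 / 2.67)
Step 3: n = 100 * (1 - 0.59925)
Step 4: n = 40.1%

40.1


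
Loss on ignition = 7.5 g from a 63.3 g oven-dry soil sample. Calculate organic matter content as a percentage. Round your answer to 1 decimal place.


Step 1: OM% = 100 * LOI / sample mass
Step 2: OM = 100 * 7.5 / 63.3
Step 3: OM = 11.8%

11.8


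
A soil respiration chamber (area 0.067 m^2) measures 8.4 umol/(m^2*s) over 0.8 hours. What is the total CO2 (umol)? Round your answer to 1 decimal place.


Step 1: Convert time to seconds: 0.8 hr * 3600 = 2880.0 s
Step 2: Total = flux * area * time_s
Step 3: Total = 8.4 * 0.067 * 2880.0
Step 4: Total = 1620.9 umol

1620.9


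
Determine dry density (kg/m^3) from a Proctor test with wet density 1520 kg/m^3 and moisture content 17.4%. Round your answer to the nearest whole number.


Step 1: Dry density = wet density / (1 + w/100)
Step 2: Dry density = 1520 / (1 + 17.4/100)
Step 3: Dry density = 1520 / 1.174
Step 4: Dry density = 1295 kg/m^3

1295


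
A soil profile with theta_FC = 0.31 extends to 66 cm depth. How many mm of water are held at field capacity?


Step 1: Water (mm) = theta_FC * depth (cm) * 10
Step 2: Water = 0.31 * 66 * 10
Step 3: Water = 204.6 mm

204.6


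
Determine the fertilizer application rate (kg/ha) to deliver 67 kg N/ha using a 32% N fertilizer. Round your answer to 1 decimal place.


Step 1: Fertilizer rate = target N / (N content / 100)
Step 2: Rate = 67 / (32 / 100)
Step 3: Rate = 67 / 0.32
Step 4: Rate = 209.4 kg/ha

209.4


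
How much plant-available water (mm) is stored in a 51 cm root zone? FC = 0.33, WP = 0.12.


Step 1: Available water = (FC - WP) * depth * 10
Step 2: AW = (0.33 - 0.12) * 51 * 10
Step 3: AW = 0.21 * 51 * 10
Step 4: AW = 107.1 mm

107.1


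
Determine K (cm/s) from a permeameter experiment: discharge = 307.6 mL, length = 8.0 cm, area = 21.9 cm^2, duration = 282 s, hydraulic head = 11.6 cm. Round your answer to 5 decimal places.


Step 1: K = Q * L / (A * t * h)
Step 2: Numerator = 307.6 * 8.0 = 2460.8
Step 3: Denominator = 21.9 * 282 * 11.6 = 71639.28
Step 4: K = 2460.8 / 71639.28 = 0.03435 cm/s

0.03435


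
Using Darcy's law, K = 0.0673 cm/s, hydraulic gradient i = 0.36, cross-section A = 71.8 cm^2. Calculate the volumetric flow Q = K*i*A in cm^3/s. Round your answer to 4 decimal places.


Step 1: Apply Darcy's law: Q = K * i * A
Step 2: Q = 0.0673 * 0.36 * 71.8
Step 3: Q = 1.7396 cm^3/s

1.7396


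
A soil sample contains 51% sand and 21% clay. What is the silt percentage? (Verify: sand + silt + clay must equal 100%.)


Step 1: sand + silt + clay = 100%
Step 2: silt = 100 - sand - clay
Step 3: silt = 100 - 51 - 21
Step 4: silt = 28%

28


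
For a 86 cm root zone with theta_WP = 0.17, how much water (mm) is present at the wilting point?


Step 1: Water (mm) = theta_WP * depth * 10
Step 2: Water = 0.17 * 86 * 10
Step 3: Water = 146.2 mm

146.2


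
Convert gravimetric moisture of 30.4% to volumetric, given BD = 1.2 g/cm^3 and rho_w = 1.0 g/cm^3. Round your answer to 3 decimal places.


Step 1: theta = (w / 100) * BD / rho_w
Step 2: theta = (30.4 / 100) * 1.2 / 1.0
Step 3: theta = 0.304 * 1.2
Step 4: theta = 0.365

0.365


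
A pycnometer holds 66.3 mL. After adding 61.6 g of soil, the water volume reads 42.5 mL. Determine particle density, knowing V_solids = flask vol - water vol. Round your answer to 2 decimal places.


Step 1: Volume of solids = flask volume - water volume with soil
Step 2: V_solids = 66.3 - 42.5 = 23.8 mL
Step 3: Particle density = mass / V_solids = 61.6 / 23.8 = 2.59 g/cm^3

2.59


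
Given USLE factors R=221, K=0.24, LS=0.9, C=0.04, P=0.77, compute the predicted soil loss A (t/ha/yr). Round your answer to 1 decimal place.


Step 1: A = R * K * LS * C * P
Step 2: R * K = 221 * 0.24 = 53.04
Step 3: (R*K) * LS = 53.04 * 0.9 = 47.736
Step 4: * C * P = 47.736 * 0.04 * 0.77 = 1.5
Step 5: A = 1.5 t/(ha*yr)

1.5


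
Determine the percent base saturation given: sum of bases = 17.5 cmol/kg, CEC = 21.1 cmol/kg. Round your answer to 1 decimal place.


Step 1: BS = 100 * (sum of bases) / CEC
Step 2: BS = 100 * 17.5 / 21.1
Step 3: BS = 82.9%

82.9


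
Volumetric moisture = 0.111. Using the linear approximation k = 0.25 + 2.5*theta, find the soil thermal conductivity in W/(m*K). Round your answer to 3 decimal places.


Step 1: k = 0.25 + 2.5 * theta
Step 2: k = 0.25 + 2.5 * 0.111
Step 3: k = 0.25 + 0.278
Step 4: k = 0.528 W/(m*K)

0.528


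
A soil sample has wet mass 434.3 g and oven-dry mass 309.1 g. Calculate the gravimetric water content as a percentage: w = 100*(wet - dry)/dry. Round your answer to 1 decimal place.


Step 1: Water mass = wet - dry = 434.3 - 309.1 = 125.2 g
Step 2: w = 100 * water mass / dry mass
Step 3: w = 100 * 125.2 / 309.1 = 40.5%

40.5


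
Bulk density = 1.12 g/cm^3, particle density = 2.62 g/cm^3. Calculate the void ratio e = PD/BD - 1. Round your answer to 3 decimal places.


Step 1: e = PD / BD - 1
Step 2: e = 2.62 / 1.12 - 1
Step 3: e = 2.33929 - 1
Step 4: e = 1.339

1.339


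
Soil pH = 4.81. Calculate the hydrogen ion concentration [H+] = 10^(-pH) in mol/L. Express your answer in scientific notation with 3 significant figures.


Step 1: [H+] = 10^(-pH)
Step 2: [H+] = 10^(-4.81)
Step 3: [H+] = 1.55e-05 mol/L

1.55e-05


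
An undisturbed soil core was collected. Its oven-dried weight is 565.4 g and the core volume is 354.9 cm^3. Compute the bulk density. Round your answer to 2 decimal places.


Step 1: Identify the formula: BD = dry mass / volume
Step 2: Substitute values: BD = 565.4 / 354.9
Step 3: BD = 1.59 g/cm^3

1.59


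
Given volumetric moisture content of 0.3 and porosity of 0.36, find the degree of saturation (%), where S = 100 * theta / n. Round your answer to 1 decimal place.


Step 1: S = 100 * theta_v / n
Step 2: S = 100 * 0.3 / 0.36
Step 3: S = 83.3%

83.3


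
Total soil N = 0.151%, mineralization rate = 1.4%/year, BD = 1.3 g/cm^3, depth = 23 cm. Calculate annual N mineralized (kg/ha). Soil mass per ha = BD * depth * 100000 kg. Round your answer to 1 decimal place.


Step 1: Soil mass per ha = BD * depth * 100000 = 1.3 * 23 * 100000 = 2990000 kg
Step 2: Total N pool = soil mass * N%/100 = 2990000 * 0.151/100 = 4514.9 kg/ha
Step 3: N mineralized = N pool * rate%/100 = 4514.9 * 1.4/100 = 63.2 kg/ha/yr

63.2


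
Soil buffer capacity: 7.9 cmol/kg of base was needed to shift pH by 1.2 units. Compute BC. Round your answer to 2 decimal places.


Step 1: BC = change in base / change in pH
Step 2: BC = 7.9 / 1.2
Step 3: BC = 6.58 cmol/(kg*pH unit)

6.58


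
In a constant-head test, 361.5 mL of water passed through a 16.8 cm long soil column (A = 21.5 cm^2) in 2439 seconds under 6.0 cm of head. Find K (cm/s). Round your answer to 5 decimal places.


Step 1: K = Q * L / (A * t * h)
Step 2: Numerator = 361.5 * 16.8 = 6073.2
Step 3: Denominator = 21.5 * 2439 * 6.0 = 314631.0
Step 4: K = 6073.2 / 314631.0 = 0.0193 cm/s

0.0193


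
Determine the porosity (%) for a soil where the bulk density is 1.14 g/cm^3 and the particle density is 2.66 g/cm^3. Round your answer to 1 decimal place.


Step 1: Formula: n = 100 * (1 - BD / PD)
Step 2: n = 100 * (1 - 1.14 / 2.66)
Step 3: n = 100 * (1 - 0.42857)
Step 4: n = 57.1%

57.1


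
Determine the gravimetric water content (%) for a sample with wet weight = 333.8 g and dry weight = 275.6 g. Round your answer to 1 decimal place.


Step 1: Water mass = wet - dry = 333.8 - 275.6 = 58.2 g
Step 2: w = 100 * water mass / dry mass
Step 3: w = 100 * 58.2 / 275.6 = 21.1%

21.1


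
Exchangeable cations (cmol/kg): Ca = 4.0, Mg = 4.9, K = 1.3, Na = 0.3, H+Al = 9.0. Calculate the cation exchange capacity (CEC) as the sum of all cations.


Step 1: CEC = Ca + Mg + K + Na + (H+Al)
Step 2: CEC = 4.0 + 4.9 + 1.3 + 0.3 + 9.0
Step 3: CEC = 19.5 cmol/kg

19.5


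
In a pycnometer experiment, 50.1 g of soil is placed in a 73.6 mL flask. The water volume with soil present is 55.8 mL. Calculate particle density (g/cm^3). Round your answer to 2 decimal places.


Step 1: Volume of solids = flask volume - water volume with soil
Step 2: V_solids = 73.6 - 55.8 = 17.8 mL
Step 3: Particle density = mass / V_solids = 50.1 / 17.8 = 2.81 g/cm^3

2.81


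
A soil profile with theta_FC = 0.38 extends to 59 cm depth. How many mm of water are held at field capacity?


Step 1: Water (mm) = theta_FC * depth (cm) * 10
Step 2: Water = 0.38 * 59 * 10
Step 3: Water = 224.2 mm

224.2


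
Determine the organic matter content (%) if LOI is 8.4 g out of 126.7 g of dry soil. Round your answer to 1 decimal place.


Step 1: OM% = 100 * LOI / sample mass
Step 2: OM = 100 * 8.4 / 126.7
Step 3: OM = 6.6%

6.6


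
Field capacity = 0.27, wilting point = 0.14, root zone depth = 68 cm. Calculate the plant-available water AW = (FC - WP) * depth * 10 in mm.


Step 1: Available water = (FC - WP) * depth * 10
Step 2: AW = (0.27 - 0.14) * 68 * 10
Step 3: AW = 0.13 * 68 * 10
Step 4: AW = 88.4 mm

88.4


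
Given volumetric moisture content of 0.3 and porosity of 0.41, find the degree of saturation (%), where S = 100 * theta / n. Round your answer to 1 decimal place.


Step 1: S = 100 * theta_v / n
Step 2: S = 100 * 0.3 / 0.41
Step 3: S = 73.2%

73.2


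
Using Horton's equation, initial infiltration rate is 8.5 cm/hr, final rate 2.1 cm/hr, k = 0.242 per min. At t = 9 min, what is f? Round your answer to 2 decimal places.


Step 1: f = fc + (f0 - fc) * exp(-k * t)
Step 2: exp(-0.242 * 9) = 0.113268
Step 3: f = 2.1 + (8.5 - 2.1) * 0.113268
Step 4: f = 2.1 + 6.4 * 0.113268
Step 5: f = 2.82 cm/hr

2.82


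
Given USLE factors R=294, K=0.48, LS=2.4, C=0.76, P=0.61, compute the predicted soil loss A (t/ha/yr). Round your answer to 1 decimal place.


Step 1: A = R * K * LS * C * P
Step 2: R * K = 294 * 0.48 = 141.12
Step 3: (R*K) * LS = 141.12 * 2.4 = 338.688
Step 4: * C * P = 338.688 * 0.76 * 0.61 = 157.0
Step 5: A = 157.0 t/(ha*yr)

157.0


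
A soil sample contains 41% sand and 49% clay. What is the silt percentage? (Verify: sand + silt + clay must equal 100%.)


Step 1: sand + silt + clay = 100%
Step 2: silt = 100 - sand - clay
Step 3: silt = 100 - 41 - 49
Step 4: silt = 10%

10


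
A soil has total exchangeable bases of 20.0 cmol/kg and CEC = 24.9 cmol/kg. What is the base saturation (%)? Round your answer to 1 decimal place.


Step 1: BS = 100 * (sum of bases) / CEC
Step 2: BS = 100 * 20.0 / 24.9
Step 3: BS = 80.3%

80.3


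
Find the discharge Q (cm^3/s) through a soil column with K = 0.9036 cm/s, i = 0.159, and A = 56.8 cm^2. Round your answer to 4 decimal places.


Step 1: Apply Darcy's law: Q = K * i * A
Step 2: Q = 0.9036 * 0.159 * 56.8
Step 3: Q = 8.1606 cm^3/s

8.1606


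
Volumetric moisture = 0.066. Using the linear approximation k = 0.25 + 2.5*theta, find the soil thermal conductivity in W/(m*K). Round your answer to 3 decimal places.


Step 1: k = 0.25 + 2.5 * theta
Step 2: k = 0.25 + 2.5 * 0.066
Step 3: k = 0.25 + 0.165
Step 4: k = 0.415 W/(m*K)

0.415


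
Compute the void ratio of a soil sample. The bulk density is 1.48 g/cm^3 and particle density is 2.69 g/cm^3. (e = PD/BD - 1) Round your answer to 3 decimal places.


Step 1: e = PD / BD - 1
Step 2: e = 2.69 / 1.48 - 1
Step 3: e = 1.81757 - 1
Step 4: e = 0.818

0.818


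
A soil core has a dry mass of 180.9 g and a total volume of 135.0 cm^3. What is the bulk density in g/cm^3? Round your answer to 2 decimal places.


Step 1: Identify the formula: BD = dry mass / volume
Step 2: Substitute values: BD = 180.9 / 135.0
Step 3: BD = 1.34 g/cm^3

1.34


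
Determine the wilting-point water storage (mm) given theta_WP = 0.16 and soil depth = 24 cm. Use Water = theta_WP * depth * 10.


Step 1: Water (mm) = theta_WP * depth * 10
Step 2: Water = 0.16 * 24 * 10
Step 3: Water = 38.4 mm

38.4


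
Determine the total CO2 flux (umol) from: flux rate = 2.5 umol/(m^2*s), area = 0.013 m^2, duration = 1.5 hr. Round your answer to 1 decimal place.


Step 1: Convert time to seconds: 1.5 hr * 3600 = 5400.0 s
Step 2: Total = flux * area * time_s
Step 3: Total = 2.5 * 0.013 * 5400.0
Step 4: Total = 175.5 umol

175.5


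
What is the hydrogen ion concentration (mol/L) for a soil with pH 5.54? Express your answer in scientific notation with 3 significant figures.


Step 1: [H+] = 10^(-pH)
Step 2: [H+] = 10^(-5.54)
Step 3: [H+] = 2.88e-06 mol/L

2.88e-06


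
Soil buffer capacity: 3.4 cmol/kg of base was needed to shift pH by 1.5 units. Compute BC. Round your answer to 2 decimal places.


Step 1: BC = change in base / change in pH
Step 2: BC = 3.4 / 1.5
Step 3: BC = 2.27 cmol/(kg*pH unit)

2.27


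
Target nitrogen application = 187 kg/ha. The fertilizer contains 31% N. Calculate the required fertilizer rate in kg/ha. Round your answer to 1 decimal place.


Step 1: Fertilizer rate = target N / (N content / 100)
Step 2: Rate = 187 / (31 / 100)
Step 3: Rate = 187 / 0.31
Step 4: Rate = 603.2 kg/ha

603.2


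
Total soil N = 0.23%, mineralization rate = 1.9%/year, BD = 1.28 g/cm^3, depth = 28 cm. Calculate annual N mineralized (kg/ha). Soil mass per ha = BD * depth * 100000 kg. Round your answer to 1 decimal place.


Step 1: Soil mass per ha = BD * depth * 100000 = 1.28 * 28 * 100000 = 3584000 kg
Step 2: Total N pool = soil mass * N%/100 = 3584000 * 0.23/100 = 8243.2 kg/ha
Step 3: N mineralized = N pool * rate%/100 = 8243.2 * 1.9/100 = 156.6 kg/ha/yr

156.6


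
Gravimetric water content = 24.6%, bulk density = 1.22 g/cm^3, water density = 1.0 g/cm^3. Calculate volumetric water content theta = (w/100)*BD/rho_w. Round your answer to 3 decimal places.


Step 1: theta = (w / 100) * BD / rho_w
Step 2: theta = (24.6 / 100) * 1.22 / 1.0
Step 3: theta = 0.246 * 1.22
Step 4: theta = 0.3

0.3


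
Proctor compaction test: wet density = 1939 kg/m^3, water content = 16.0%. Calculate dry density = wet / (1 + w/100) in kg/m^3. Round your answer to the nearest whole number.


Step 1: Dry density = wet density / (1 + w/100)
Step 2: Dry density = 1939 / (1 + 16.0/100)
Step 3: Dry density = 1939 / 1.16
Step 4: Dry density = 1672 kg/m^3

1672


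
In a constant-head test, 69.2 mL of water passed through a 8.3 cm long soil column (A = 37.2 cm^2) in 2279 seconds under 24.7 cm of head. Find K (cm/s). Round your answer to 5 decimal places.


Step 1: K = Q * L / (A * t * h)
Step 2: Numerator = 69.2 * 8.3 = 574.36
Step 3: Denominator = 37.2 * 2279 * 24.7 = 2094036.36
Step 4: K = 574.36 / 2094036.36 = 0.00027 cm/s

0.00027


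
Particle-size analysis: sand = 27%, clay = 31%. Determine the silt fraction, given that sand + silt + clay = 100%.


Step 1: sand + silt + clay = 100%
Step 2: silt = 100 - sand - clay
Step 3: silt = 100 - 27 - 31
Step 4: silt = 42%

42


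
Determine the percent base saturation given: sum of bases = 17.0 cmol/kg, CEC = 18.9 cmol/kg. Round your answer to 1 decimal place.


Step 1: BS = 100 * (sum of bases) / CEC
Step 2: BS = 100 * 17.0 / 18.9
Step 3: BS = 89.9%

89.9


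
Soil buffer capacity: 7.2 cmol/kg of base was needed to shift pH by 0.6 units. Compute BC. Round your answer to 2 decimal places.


Step 1: BC = change in base / change in pH
Step 2: BC = 7.2 / 0.6
Step 3: BC = 12.0 cmol/(kg*pH unit)

12.0


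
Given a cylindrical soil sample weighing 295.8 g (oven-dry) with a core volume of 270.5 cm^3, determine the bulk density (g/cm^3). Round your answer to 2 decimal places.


Step 1: Identify the formula: BD = dry mass / volume
Step 2: Substitute values: BD = 295.8 / 270.5
Step 3: BD = 1.09 g/cm^3

1.09


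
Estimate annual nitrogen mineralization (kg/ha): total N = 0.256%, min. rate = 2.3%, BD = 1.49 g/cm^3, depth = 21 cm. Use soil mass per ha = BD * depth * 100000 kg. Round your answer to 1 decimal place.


Step 1: Soil mass per ha = BD * depth * 100000 = 1.49 * 21 * 100000 = 3129000 kg
Step 2: Total N pool = soil mass * N%/100 = 3129000 * 0.256/100 = 8010.24 kg/ha
Step 3: N mineralized = N pool * rate%/100 = 8010.24 * 2.3/100 = 184.2 kg/ha/yr

184.2


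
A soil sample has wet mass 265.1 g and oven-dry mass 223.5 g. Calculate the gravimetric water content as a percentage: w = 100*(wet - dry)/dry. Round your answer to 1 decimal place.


Step 1: Water mass = wet - dry = 265.1 - 223.5 = 41.6 g
Step 2: w = 100 * water mass / dry mass
Step 3: w = 100 * 41.6 / 223.5 = 18.6%

18.6


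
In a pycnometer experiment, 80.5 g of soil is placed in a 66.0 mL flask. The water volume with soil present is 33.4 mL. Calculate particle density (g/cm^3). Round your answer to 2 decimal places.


Step 1: Volume of solids = flask volume - water volume with soil
Step 2: V_solids = 66.0 - 33.4 = 32.6 mL
Step 3: Particle density = mass / V_solids = 80.5 / 32.6 = 2.47 g/cm^3

2.47


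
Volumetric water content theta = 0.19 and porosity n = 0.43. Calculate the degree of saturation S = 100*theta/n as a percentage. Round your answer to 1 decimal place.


Step 1: S = 100 * theta_v / n
Step 2: S = 100 * 0.19 / 0.43
Step 3: S = 44.2%

44.2


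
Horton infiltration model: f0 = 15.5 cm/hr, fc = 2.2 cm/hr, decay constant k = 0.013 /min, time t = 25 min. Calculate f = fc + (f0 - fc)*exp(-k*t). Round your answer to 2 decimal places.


Step 1: f = fc + (f0 - fc) * exp(-k * t)
Step 2: exp(-0.013 * 25) = 0.722527
Step 3: f = 2.2 + (15.5 - 2.2) * 0.722527
Step 4: f = 2.2 + 13.3 * 0.722527
Step 5: f = 11.81 cm/hr

11.81


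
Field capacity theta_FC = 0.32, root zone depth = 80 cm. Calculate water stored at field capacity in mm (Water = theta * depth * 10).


Step 1: Water (mm) = theta_FC * depth (cm) * 10
Step 2: Water = 0.32 * 80 * 10
Step 3: Water = 256.0 mm

256.0


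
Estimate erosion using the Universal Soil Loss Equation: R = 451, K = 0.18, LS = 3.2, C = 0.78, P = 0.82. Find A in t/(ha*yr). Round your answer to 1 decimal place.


Step 1: A = R * K * LS * C * P
Step 2: R * K = 451 * 0.18 = 81.18
Step 3: (R*K) * LS = 81.18 * 3.2 = 259.776
Step 4: * C * P = 259.776 * 0.78 * 0.82 = 166.2
Step 5: A = 166.2 t/(ha*yr)

166.2


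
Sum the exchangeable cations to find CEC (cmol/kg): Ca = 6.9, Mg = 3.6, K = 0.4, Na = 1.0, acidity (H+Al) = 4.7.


Step 1: CEC = Ca + Mg + K + Na + (H+Al)
Step 2: CEC = 6.9 + 3.6 + 0.4 + 1.0 + 4.7
Step 3: CEC = 16.6 cmol/kg

16.6


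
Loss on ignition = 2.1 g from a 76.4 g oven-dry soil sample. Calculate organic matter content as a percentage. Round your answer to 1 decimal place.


Step 1: OM% = 100 * LOI / sample mass
Step 2: OM = 100 * 2.1 / 76.4
Step 3: OM = 2.7%

2.7


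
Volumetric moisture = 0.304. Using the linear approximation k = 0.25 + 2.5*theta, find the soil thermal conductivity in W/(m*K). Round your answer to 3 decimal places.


Step 1: k = 0.25 + 2.5 * theta
Step 2: k = 0.25 + 2.5 * 0.304
Step 3: k = 0.25 + 0.76
Step 4: k = 1.01 W/(m*K)

1.01


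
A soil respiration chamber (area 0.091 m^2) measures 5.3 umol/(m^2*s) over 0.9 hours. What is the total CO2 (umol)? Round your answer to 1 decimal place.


Step 1: Convert time to seconds: 0.9 hr * 3600 = 3240.0 s
Step 2: Total = flux * area * time_s
Step 3: Total = 5.3 * 0.091 * 3240.0
Step 4: Total = 1562.7 umol

1562.7


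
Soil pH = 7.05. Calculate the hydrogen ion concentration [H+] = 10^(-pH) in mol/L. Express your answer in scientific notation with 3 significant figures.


Step 1: [H+] = 10^(-pH)
Step 2: [H+] = 10^(-7.05)
Step 3: [H+] = 8.91e-08 mol/L

8.91e-08


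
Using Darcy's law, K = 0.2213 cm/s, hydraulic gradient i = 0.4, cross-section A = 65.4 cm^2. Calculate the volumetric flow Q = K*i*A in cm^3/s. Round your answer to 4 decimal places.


Step 1: Apply Darcy's law: Q = K * i * A
Step 2: Q = 0.2213 * 0.4 * 65.4
Step 3: Q = 5.7892 cm^3/s

5.7892


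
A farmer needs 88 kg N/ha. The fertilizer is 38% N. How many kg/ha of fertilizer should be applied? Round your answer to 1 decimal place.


Step 1: Fertilizer rate = target N / (N content / 100)
Step 2: Rate = 88 / (38 / 100)
Step 3: Rate = 88 / 0.38
Step 4: Rate = 231.6 kg/ha

231.6


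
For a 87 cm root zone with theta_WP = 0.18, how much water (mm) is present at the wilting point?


Step 1: Water (mm) = theta_WP * depth * 10
Step 2: Water = 0.18 * 87 * 10
Step 3: Water = 156.6 mm

156.6


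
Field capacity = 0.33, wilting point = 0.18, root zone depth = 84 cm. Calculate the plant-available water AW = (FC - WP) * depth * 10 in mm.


Step 1: Available water = (FC - WP) * depth * 10
Step 2: AW = (0.33 - 0.18) * 84 * 10
Step 3: AW = 0.15 * 84 * 10
Step 4: AW = 126.0 mm

126.0


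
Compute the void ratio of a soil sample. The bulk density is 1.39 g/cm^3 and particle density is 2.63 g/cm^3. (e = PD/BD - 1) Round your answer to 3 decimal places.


Step 1: e = PD / BD - 1
Step 2: e = 2.63 / 1.39 - 1
Step 3: e = 1.89209 - 1
Step 4: e = 0.892

0.892


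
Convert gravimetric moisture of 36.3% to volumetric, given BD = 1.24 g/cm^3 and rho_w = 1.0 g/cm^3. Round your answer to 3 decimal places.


Step 1: theta = (w / 100) * BD / rho_w
Step 2: theta = (36.3 / 100) * 1.24 / 1.0
Step 3: theta = 0.363 * 1.24
Step 4: theta = 0.45

0.45


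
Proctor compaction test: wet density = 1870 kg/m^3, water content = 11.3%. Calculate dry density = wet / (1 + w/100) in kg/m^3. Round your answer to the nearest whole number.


Step 1: Dry density = wet density / (1 + w/100)
Step 2: Dry density = 1870 / (1 + 11.3/100)
Step 3: Dry density = 1870 / 1.113
Step 4: Dry density = 1680 kg/m^3

1680


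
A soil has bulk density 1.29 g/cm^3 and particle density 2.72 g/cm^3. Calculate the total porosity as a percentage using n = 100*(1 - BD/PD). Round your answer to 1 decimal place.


Step 1: Formula: n = 100 * (1 - BD / PD)
Step 2: n = 100 * (1 - 1.29 / 2.72)
Step 3: n = 100 * (1 - 0.47426)
Step 4: n = 52.6%

52.6


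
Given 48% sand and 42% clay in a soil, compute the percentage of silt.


Step 1: sand + silt + clay = 100%
Step 2: silt = 100 - sand - clay
Step 3: silt = 100 - 48 - 42
Step 4: silt = 10%

10


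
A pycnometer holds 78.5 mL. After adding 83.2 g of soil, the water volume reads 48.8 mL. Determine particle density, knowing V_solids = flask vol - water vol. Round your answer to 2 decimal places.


Step 1: Volume of solids = flask volume - water volume with soil
Step 2: V_solids = 78.5 - 48.8 = 29.7 mL
Step 3: Particle density = mass / V_solids = 83.2 / 29.7 = 2.8 g/cm^3

2.8


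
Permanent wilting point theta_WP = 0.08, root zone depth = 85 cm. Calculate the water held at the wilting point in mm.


Step 1: Water (mm) = theta_WP * depth * 10
Step 2: Water = 0.08 * 85 * 10
Step 3: Water = 68.0 mm

68.0


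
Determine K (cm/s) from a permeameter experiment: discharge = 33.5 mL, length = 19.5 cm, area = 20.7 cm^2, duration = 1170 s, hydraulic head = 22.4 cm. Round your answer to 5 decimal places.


Step 1: K = Q * L / (A * t * h)
Step 2: Numerator = 33.5 * 19.5 = 653.25
Step 3: Denominator = 20.7 * 1170 * 22.4 = 542505.6
Step 4: K = 653.25 / 542505.6 = 0.0012 cm/s

0.0012


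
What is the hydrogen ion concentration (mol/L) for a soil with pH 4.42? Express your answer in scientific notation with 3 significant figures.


Step 1: [H+] = 10^(-pH)
Step 2: [H+] = 10^(-4.42)
Step 3: [H+] = 3.80e-05 mol/L

3.80e-05


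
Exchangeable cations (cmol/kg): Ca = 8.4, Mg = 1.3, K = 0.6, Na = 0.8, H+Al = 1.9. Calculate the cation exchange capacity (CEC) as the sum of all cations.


Step 1: CEC = Ca + Mg + K + Na + (H+Al)
Step 2: CEC = 8.4 + 1.3 + 0.6 + 0.8 + 1.9
Step 3: CEC = 13.0 cmol/kg

13.0


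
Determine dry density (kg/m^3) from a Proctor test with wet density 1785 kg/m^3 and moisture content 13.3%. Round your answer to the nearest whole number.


Step 1: Dry density = wet density / (1 + w/100)
Step 2: Dry density = 1785 / (1 + 13.3/100)
Step 3: Dry density = 1785 / 1.133
Step 4: Dry density = 1575 kg/m^3

1575


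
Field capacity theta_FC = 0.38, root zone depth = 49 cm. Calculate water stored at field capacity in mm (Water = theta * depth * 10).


Step 1: Water (mm) = theta_FC * depth (cm) * 10
Step 2: Water = 0.38 * 49 * 10
Step 3: Water = 186.2 mm

186.2


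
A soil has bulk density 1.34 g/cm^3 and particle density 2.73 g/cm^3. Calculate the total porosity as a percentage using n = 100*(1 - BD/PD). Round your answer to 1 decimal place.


Step 1: Formula: n = 100 * (1 - BD / PD)
Step 2: n = 100 * (1 - 1.34 / 2.73)
Step 3: n = 100 * (1 - 0.49084)
Step 4: n = 50.9%

50.9


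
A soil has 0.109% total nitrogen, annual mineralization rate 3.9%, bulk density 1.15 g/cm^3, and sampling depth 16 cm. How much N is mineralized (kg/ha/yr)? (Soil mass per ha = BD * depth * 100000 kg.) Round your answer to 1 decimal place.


Step 1: Soil mass per ha = BD * depth * 100000 = 1.15 * 16 * 100000 = 1840000 kg
Step 2: Total N pool = soil mass * N%/100 = 1840000 * 0.109/100 = 2005.6 kg/ha
Step 3: N mineralized = N pool * rate%/100 = 2005.6 * 3.9/100 = 78.2 kg/ha/yr

78.2


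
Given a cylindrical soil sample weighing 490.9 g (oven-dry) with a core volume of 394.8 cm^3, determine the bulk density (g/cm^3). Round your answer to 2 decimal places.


Step 1: Identify the formula: BD = dry mass / volume
Step 2: Substitute values: BD = 490.9 / 394.8
Step 3: BD = 1.24 g/cm^3

1.24


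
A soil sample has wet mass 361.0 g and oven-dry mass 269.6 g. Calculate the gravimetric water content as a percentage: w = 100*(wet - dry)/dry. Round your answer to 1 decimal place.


Step 1: Water mass = wet - dry = 361.0 - 269.6 = 91.4 g
Step 2: w = 100 * water mass / dry mass
Step 3: w = 100 * 91.4 / 269.6 = 33.9%

33.9


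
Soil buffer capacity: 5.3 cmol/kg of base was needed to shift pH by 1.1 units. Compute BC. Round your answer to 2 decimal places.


Step 1: BC = change in base / change in pH
Step 2: BC = 5.3 / 1.1
Step 3: BC = 4.82 cmol/(kg*pH unit)

4.82


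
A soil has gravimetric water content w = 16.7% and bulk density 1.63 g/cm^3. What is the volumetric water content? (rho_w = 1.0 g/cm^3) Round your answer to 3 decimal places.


Step 1: theta = (w / 100) * BD / rho_w
Step 2: theta = (16.7 / 100) * 1.63 / 1.0
Step 3: theta = 0.167 * 1.63
Step 4: theta = 0.272

0.272


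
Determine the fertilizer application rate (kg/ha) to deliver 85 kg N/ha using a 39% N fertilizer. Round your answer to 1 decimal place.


Step 1: Fertilizer rate = target N / (N content / 100)
Step 2: Rate = 85 / (39 / 100)
Step 3: Rate = 85 / 0.39
Step 4: Rate = 217.9 kg/ha

217.9


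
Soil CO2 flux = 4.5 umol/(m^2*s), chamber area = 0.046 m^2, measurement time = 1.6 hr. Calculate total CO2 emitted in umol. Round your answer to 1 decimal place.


Step 1: Convert time to seconds: 1.6 hr * 3600 = 5760.0 s
Step 2: Total = flux * area * time_s
Step 3: Total = 4.5 * 0.046 * 5760.0
Step 4: Total = 1192.3 umol

1192.3


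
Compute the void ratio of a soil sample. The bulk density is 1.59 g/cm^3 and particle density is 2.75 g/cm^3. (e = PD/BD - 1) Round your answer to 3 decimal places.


Step 1: e = PD / BD - 1
Step 2: e = 2.75 / 1.59 - 1
Step 3: e = 1.72956 - 1
Step 4: e = 0.73

0.73


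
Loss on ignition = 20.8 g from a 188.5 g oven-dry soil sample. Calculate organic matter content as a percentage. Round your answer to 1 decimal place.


Step 1: OM% = 100 * LOI / sample mass
Step 2: OM = 100 * 20.8 / 188.5
Step 3: OM = 11.0%

11.0


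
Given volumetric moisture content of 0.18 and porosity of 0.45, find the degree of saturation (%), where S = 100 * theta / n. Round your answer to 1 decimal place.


Step 1: S = 100 * theta_v / n
Step 2: S = 100 * 0.18 / 0.45
Step 3: S = 40.0%

40.0


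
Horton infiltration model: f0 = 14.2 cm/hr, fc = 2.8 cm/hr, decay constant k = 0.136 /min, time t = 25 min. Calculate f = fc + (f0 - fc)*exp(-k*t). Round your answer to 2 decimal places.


Step 1: f = fc + (f0 - fc) * exp(-k * t)
Step 2: exp(-0.136 * 25) = 0.033373
Step 3: f = 2.8 + (14.2 - 2.8) * 0.033373
Step 4: f = 2.8 + 11.4 * 0.033373
Step 5: f = 3.18 cm/hr

3.18


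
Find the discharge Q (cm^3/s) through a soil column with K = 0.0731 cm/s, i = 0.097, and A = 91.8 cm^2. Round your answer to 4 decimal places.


Step 1: Apply Darcy's law: Q = K * i * A
Step 2: Q = 0.0731 * 0.097 * 91.8
Step 3: Q = 0.6509 cm^3/s

0.6509


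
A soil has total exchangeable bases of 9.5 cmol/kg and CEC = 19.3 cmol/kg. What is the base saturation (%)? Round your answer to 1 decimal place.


Step 1: BS = 100 * (sum of bases) / CEC
Step 2: BS = 100 * 9.5 / 19.3
Step 3: BS = 49.2%

49.2


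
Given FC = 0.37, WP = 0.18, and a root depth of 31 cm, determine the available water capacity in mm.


Step 1: Available water = (FC - WP) * depth * 10
Step 2: AW = (0.37 - 0.18) * 31 * 10
Step 3: AW = 0.19 * 31 * 10
Step 4: AW = 58.9 mm

58.9


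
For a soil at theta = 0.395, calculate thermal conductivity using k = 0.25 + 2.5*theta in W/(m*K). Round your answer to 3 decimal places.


Step 1: k = 0.25 + 2.5 * theta
Step 2: k = 0.25 + 2.5 * 0.395
Step 3: k = 0.25 + 0.988
Step 4: k = 1.238 W/(m*K)

1.238


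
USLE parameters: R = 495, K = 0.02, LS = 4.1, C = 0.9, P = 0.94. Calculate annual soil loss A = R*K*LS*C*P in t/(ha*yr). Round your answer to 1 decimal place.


Step 1: A = R * K * LS * C * P
Step 2: R * K = 495 * 0.02 = 9.9
Step 3: (R*K) * LS = 9.9 * 4.1 = 40.59
Step 4: * C * P = 40.59 * 0.9 * 0.94 = 34.3
Step 5: A = 34.3 t/(ha*yr)

34.3


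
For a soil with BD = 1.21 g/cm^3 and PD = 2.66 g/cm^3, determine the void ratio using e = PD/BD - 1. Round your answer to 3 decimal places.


Step 1: e = PD / BD - 1
Step 2: e = 2.66 / 1.21 - 1
Step 3: e = 2.19835 - 1
Step 4: e = 1.198

1.198


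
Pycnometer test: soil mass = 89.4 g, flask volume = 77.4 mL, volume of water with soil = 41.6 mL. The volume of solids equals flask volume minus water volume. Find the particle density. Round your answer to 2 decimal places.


Step 1: Volume of solids = flask volume - water volume with soil
Step 2: V_solids = 77.4 - 41.6 = 35.8 mL
Step 3: Particle density = mass / V_solids = 89.4 / 35.8 = 2.5 g/cm^3

2.5


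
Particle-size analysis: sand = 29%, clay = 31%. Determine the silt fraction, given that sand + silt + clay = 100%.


Step 1: sand + silt + clay = 100%
Step 2: silt = 100 - sand - clay
Step 3: silt = 100 - 29 - 31
Step 4: silt = 40%

40


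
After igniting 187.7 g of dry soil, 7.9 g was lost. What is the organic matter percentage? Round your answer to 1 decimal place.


Step 1: OM% = 100 * LOI / sample mass
Step 2: OM = 100 * 7.9 / 187.7
Step 3: OM = 4.2%

4.2


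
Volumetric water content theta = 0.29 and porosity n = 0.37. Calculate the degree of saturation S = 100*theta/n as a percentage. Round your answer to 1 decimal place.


Step 1: S = 100 * theta_v / n
Step 2: S = 100 * 0.29 / 0.37
Step 3: S = 78.4%

78.4


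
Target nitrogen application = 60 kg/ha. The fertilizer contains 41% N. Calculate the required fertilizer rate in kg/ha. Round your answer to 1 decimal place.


Step 1: Fertilizer rate = target N / (N content / 100)
Step 2: Rate = 60 / (41 / 100)
Step 3: Rate = 60 / 0.41
Step 4: Rate = 146.3 kg/ha

146.3


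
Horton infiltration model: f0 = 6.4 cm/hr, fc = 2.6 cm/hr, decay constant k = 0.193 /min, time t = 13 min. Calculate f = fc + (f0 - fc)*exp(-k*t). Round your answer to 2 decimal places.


Step 1: f = fc + (f0 - fc) * exp(-k * t)
Step 2: exp(-0.193 * 13) = 0.08135
Step 3: f = 2.6 + (6.4 - 2.6) * 0.08135
Step 4: f = 2.6 + 3.8 * 0.08135
Step 5: f = 2.91 cm/hr

2.91


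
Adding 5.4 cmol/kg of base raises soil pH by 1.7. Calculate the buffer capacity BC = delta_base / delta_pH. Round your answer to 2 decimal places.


Step 1: BC = change in base / change in pH
Step 2: BC = 5.4 / 1.7
Step 3: BC = 3.18 cmol/(kg*pH unit)

3.18


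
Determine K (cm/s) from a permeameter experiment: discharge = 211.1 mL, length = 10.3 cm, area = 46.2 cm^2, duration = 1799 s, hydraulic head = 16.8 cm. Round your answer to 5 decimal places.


Step 1: K = Q * L / (A * t * h)
Step 2: Numerator = 211.1 * 10.3 = 2174.33
Step 3: Denominator = 46.2 * 1799 * 16.8 = 1396311.84
Step 4: K = 2174.33 / 1396311.84 = 0.00156 cm/s

0.00156


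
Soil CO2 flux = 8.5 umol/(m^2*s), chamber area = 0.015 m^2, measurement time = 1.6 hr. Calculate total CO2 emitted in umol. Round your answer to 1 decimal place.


Step 1: Convert time to seconds: 1.6 hr * 3600 = 5760.0 s
Step 2: Total = flux * area * time_s
Step 3: Total = 8.5 * 0.015 * 5760.0
Step 4: Total = 734.4 umol

734.4


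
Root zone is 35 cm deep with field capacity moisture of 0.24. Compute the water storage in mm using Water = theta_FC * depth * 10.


Step 1: Water (mm) = theta_FC * depth (cm) * 10
Step 2: Water = 0.24 * 35 * 10
Step 3: Water = 84.0 mm

84.0


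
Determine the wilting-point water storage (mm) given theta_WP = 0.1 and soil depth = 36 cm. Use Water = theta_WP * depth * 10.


Step 1: Water (mm) = theta_WP * depth * 10
Step 2: Water = 0.1 * 36 * 10
Step 3: Water = 36.0 mm

36.0


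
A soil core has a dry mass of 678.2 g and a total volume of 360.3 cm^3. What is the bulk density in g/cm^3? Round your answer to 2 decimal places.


Step 1: Identify the formula: BD = dry mass / volume
Step 2: Substitute values: BD = 678.2 / 360.3
Step 3: BD = 1.88 g/cm^3

1.88


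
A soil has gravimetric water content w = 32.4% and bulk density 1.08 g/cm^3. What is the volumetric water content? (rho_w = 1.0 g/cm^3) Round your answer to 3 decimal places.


Step 1: theta = (w / 100) * BD / rho_w
Step 2: theta = (32.4 / 100) * 1.08 / 1.0
Step 3: theta = 0.324 * 1.08
Step 4: theta = 0.35

0.35


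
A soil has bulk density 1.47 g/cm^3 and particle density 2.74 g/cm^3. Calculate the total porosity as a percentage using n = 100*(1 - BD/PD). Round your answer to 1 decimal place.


Step 1: Formula: n = 100 * (1 - BD / PD)
Step 2: n = 100 * (1 - 1.47 / 2.74)
Step 3: n = 100 * (1 - 0.5365)
Step 4: n = 46.4%

46.4


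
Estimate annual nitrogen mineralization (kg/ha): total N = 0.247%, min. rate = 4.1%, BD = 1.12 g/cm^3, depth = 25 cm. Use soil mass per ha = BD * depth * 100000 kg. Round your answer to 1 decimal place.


Step 1: Soil mass per ha = BD * depth * 100000 = 1.12 * 25 * 100000 = 2800000 kg
Step 2: Total N pool = soil mass * N%/100 = 2800000 * 0.247/100 = 6916.0 kg/ha
Step 3: N mineralized = N pool * rate%/100 = 6916.0 * 4.1/100 = 283.6 kg/ha/yr

283.6


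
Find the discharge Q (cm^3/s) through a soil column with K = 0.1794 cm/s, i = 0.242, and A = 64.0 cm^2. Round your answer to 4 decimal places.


Step 1: Apply Darcy's law: Q = K * i * A
Step 2: Q = 0.1794 * 0.242 * 64.0
Step 3: Q = 2.7785 cm^3/s

2.7785


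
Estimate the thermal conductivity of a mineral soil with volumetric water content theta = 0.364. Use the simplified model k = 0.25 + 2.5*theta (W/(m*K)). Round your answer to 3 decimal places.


Step 1: k = 0.25 + 2.5 * theta
Step 2: k = 0.25 + 2.5 * 0.364
Step 3: k = 0.25 + 0.91
Step 4: k = 1.16 W/(m*K)

1.16


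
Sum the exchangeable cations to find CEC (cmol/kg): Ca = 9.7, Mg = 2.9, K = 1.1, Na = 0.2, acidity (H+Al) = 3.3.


Step 1: CEC = Ca + Mg + K + Na + (H+Al)
Step 2: CEC = 9.7 + 2.9 + 1.1 + 0.2 + 3.3
Step 3: CEC = 17.2 cmol/kg

17.2


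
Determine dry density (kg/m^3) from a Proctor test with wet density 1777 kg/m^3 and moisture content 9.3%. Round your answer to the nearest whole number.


Step 1: Dry density = wet density / (1 + w/100)
Step 2: Dry density = 1777 / (1 + 9.3/100)
Step 3: Dry density = 1777 / 1.093
Step 4: Dry density = 1626 kg/m^3

1626


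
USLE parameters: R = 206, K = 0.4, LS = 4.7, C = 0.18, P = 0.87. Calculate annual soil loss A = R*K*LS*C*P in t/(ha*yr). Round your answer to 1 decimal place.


Step 1: A = R * K * LS * C * P
Step 2: R * K = 206 * 0.4 = 82.4
Step 3: (R*K) * LS = 82.4 * 4.7 = 387.28
Step 4: * C * P = 387.28 * 0.18 * 0.87 = 60.6
Step 5: A = 60.6 t/(ha*yr)

60.6


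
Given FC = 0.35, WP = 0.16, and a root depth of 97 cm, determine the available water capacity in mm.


Step 1: Available water = (FC - WP) * depth * 10
Step 2: AW = (0.35 - 0.16) * 97 * 10
Step 3: AW = 0.19 * 97 * 10
Step 4: AW = 184.3 mm

184.3


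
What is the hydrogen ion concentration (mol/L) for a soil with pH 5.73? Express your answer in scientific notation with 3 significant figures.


Step 1: [H+] = 10^(-pH)
Step 2: [H+] = 10^(-5.73)
Step 3: [H+] = 1.86e-06 mol/L

1.86e-06


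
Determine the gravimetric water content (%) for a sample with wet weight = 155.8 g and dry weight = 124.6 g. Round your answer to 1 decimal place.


Step 1: Water mass = wet - dry = 155.8 - 124.6 = 31.2 g
Step 2: w = 100 * water mass / dry mass
Step 3: w = 100 * 31.2 / 124.6 = 25.0%

25.0


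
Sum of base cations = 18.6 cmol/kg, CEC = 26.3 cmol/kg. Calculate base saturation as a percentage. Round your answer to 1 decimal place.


Step 1: BS = 100 * (sum of bases) / CEC
Step 2: BS = 100 * 18.6 / 26.3
Step 3: BS = 70.7%

70.7


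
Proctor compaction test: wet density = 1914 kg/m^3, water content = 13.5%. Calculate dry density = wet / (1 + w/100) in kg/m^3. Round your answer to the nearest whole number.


Step 1: Dry density = wet density / (1 + w/100)
Step 2: Dry density = 1914 / (1 + 13.5/100)
Step 3: Dry density = 1914 / 1.135
Step 4: Dry density = 1686 kg/m^3

1686


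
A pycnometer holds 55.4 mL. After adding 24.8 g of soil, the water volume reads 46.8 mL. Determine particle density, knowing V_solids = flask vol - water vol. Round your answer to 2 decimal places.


Step 1: Volume of solids = flask volume - water volume with soil
Step 2: V_solids = 55.4 - 46.8 = 8.6 mL
Step 3: Particle density = mass / V_solids = 24.8 / 8.6 = 2.88 g/cm^3

2.88


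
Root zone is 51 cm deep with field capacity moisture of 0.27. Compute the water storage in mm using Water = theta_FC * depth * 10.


Step 1: Water (mm) = theta_FC * depth (cm) * 10
Step 2: Water = 0.27 * 51 * 10
Step 3: Water = 137.7 mm

137.7


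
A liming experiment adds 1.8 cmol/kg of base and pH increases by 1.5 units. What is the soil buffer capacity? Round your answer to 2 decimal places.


Step 1: BC = change in base / change in pH
Step 2: BC = 1.8 / 1.5
Step 3: BC = 1.2 cmol/(kg*pH unit)

1.2


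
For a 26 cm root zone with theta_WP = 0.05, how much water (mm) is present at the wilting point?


Step 1: Water (mm) = theta_WP * depth * 10
Step 2: Water = 0.05 * 26 * 10
Step 3: Water = 13.0 mm

13.0


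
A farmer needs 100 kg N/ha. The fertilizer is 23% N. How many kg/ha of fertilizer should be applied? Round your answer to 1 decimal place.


Step 1: Fertilizer rate = target N / (N content / 100)
Step 2: Rate = 100 / (23 / 100)
Step 3: Rate = 100 / 0.23
Step 4: Rate = 434.8 kg/ha

434.8


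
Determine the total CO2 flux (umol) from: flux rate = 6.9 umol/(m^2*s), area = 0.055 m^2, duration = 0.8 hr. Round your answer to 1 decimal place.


Step 1: Convert time to seconds: 0.8 hr * 3600 = 2880.0 s
Step 2: Total = flux * area * time_s
Step 3: Total = 6.9 * 0.055 * 2880.0
Step 4: Total = 1093.0 umol

1093.0


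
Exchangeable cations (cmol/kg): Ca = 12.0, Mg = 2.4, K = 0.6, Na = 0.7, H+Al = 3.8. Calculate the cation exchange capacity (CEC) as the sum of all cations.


Step 1: CEC = Ca + Mg + K + Na + (H+Al)
Step 2: CEC = 12.0 + 2.4 + 0.6 + 0.7 + 3.8
Step 3: CEC = 19.5 cmol/kg

19.5


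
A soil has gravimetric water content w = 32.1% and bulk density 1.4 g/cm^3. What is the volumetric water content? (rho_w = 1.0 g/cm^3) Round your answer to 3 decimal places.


Step 1: theta = (w / 100) * BD / rho_w
Step 2: theta = (32.1 / 100) * 1.4 / 1.0
Step 3: theta = 0.321 * 1.4
Step 4: theta = 0.449

0.449
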